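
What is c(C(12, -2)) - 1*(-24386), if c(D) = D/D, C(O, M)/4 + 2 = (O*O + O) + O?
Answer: 24387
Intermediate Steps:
C(O, M) = -8 + 4*O² + 8*O (C(O, M) = -8 + 4*((O*O + O) + O) = -8 + 4*((O² + O) + O) = -8 + 4*((O + O²) + O) = -8 + 4*(O² + 2*O) = -8 + (4*O² + 8*O) = -8 + 4*O² + 8*O)
c(D) = 1
c(C(12, -2)) - 1*(-24386) = 1 - 1*(-24386) = 1 + 24386 = 24387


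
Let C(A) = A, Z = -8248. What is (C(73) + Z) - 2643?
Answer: -10818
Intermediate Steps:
(C(73) + Z) - 2643 = (73 - 8248) - 2643 = -8175 - 2643 = -10818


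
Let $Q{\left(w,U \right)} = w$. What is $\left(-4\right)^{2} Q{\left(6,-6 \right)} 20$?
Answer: $1920$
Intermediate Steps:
$\left(-4\right)^{2} Q{\left(6,-6 \right)} 20 = \left(-4\right)^{2} \cdot 6 \cdot 20 = 16 \cdot 6 \cdot 20 = 96 \cdot 20 = 1920$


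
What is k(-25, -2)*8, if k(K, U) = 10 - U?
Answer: 96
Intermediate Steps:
k(-25, -2)*8 = (10 - 1*(-2))*8 = (10 + 2)*8 = 12*8 = 96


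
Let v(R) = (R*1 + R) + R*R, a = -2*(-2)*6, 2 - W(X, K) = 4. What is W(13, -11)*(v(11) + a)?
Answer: -334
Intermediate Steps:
W(X, K) = -2 (W(X, K) = 2 - 1*4 = 2 - 4 = -2)
a = 24 (a = 4*6 = 24)
v(R) = R² + 2*R (v(R) = (R + R) + R² = 2*R + R² = R² + 2*R)
W(13, -11)*(v(11) + a) = -2*(11*(2 + 11) + 24) = -2*(11*13 + 24) = -2*(143 + 24) = -2*167 = -334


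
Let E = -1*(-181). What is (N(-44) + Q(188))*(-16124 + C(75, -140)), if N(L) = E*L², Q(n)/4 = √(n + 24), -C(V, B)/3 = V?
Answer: -5728951184 - 130792*√53 ≈ -5.7299e+9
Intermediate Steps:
E = 181
C(V, B) = -3*V
Q(n) = 4*√(24 + n) (Q(n) = 4*√(n + 24) = 4*√(24 + n))
N(L) = 181*L²
(N(-44) + Q(188))*(-16124 + C(75, -140)) = (181*(-44)² + 4*√(24 + 188))*(-16124 - 3*75) = (181*1936 + 4*√212)*(-16124 - 225) = (350416 + 4*(2*√53))*(-16349) = (350416 + 8*√53)*(-16349) = -5728951184 - 130792*√53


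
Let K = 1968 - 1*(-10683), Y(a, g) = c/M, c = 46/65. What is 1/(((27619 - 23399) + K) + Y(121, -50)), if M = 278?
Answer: 9035/152429508 ≈ 5.9273e-5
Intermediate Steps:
c = 46/65 (c = 46*(1/65) = 46/65 ≈ 0.70769)
Y(a, g) = 23/9035 (Y(a, g) = (46/65)/278 = (46/65)*(1/278) = 23/9035)
K = 12651 (K = 1968 + 10683 = 12651)
1/(((27619 - 23399) + K) + Y(121, -50)) = 1/(((27619 - 23399) + 12651) + 23/9035) = 1/((4220 + 12651) + 23/9035) = 1/(16871 + 23/9035) = 1/(152429508/9035) = 9035/152429508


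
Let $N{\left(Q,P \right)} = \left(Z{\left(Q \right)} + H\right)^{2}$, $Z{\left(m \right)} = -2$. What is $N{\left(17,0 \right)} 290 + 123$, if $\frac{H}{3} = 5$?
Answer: $49133$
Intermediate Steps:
$H = 15$ ($H = 3 \cdot 5 = 15$)
$N{\left(Q,P \right)} = 169$ ($N{\left(Q,P \right)} = \left(-2 + 15\right)^{2} = 13^{2} = 169$)
$N{\left(17,0 \right)} 290 + 123 = 169 \cdot 290 + 123 = 49010 + 123 = 49133$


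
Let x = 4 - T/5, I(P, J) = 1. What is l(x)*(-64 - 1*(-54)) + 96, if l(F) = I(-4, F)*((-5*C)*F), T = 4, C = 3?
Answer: 576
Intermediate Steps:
x = 16/5 (x = 4 - 4/5 = 4 - 1*⅘ = 4 - ⅘ = 16/5 ≈ 3.2000)
l(F) = -15*F (l(F) = 1*((-5*3)*F) = 1*(-15*F) = -15*F)
l(x)*(-64 - 1*(-54)) + 96 = (-15*16/5)*(-64 - 1*(-54)) + 96 = -48*(-64 + 54) + 96 = -48*(-10) + 96 = 480 + 96 = 576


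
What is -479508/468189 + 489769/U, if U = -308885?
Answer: -125805762307/48205519755 ≈ -2.6098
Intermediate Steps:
-479508/468189 + 489769/U = -479508/468189 + 489769/(-308885) = -479508*1/468189 + 489769*(-1/308885) = -159836/156063 - 489769/308885 = -125805762307/48205519755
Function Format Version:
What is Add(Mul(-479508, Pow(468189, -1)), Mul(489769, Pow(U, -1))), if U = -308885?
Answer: Rational(-125805762307, 48205519755) ≈ -2.6098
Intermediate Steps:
Add(Mul(-479508, Pow(468189, -1)), Mul(489769, Pow(U, -1))) = Add(Mul(-479508, Pow(468189, -1)), Mul(489769, Pow(-308885, -1))) = Add(Mul(-479508, Rational(1, 468189)), Mul(489769, Rational(-1, 308885))) = Add(Rational(-159836, 156063), Rational(-489769, 308885)) = Rational(-125805762307, 48205519755)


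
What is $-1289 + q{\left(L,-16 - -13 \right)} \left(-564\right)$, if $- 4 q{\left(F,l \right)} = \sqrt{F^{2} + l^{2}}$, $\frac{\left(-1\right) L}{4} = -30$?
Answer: $-1289 + 423 \sqrt{1601} \approx 15636.0$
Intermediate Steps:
$L = 120$ ($L = \left(-4\right) \left(-30\right) = 120$)
$q{\left(F,l \right)} = - \frac{\sqrt{F^{2} + l^{2}}}{4}$
$-1289 + q{\left(L,-16 - -13 \right)} \left(-564\right) = -1289 + - \frac{\sqrt{120^{2} + \left(-16 - -13\right)^{2}}}{4} \left(-564\right) = -1289 + - \frac{\sqrt{14400 + \left(-16 + 13\right)^{2}}}{4} \left(-564\right) = -1289 + - \frac{\sqrt{14400 + \left(-3\right)^{2}}}{4} \left(-564\right) = -1289 + - \frac{\sqrt{14400 + 9}}{4} \left(-564\right) = -1289 + - \frac{\sqrt{14409}}{4} \left(-564\right) = -1289 + - \frac{3 \sqrt{1601}}{4} \left(-564\right) = -1289 + 423 \sqrt{1601}$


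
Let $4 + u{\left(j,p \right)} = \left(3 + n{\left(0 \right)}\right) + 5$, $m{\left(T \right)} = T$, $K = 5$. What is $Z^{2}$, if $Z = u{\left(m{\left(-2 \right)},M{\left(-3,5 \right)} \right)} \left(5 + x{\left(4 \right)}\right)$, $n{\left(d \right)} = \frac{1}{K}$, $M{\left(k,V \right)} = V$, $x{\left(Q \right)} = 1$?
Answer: $\frac{15876}{25} \approx 635.04$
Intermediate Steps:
$n{\left(d \right)} = \frac{1}{5}$
$u{\left(j,p \right)} = \frac{21}{5}$ ($u{\left(j,p \right)} = -4 + \left(\left(3 + \frac{1}{5}\right) + 5\right) = -4 + \left(\frac{16}{5} + 5\right) = -4 + \frac{41}{5} = \frac{21}{5}$)
$Z = \frac{126}{5}$ ($Z = \frac{21 \left(5 + 1\right)}{5} = \frac{21}{5} \cdot 6 = \frac{126}{5} \approx 25.2$)
$Z^{2} = \left(\frac{126}{5}\right)^{2} = \frac{15876}{25}$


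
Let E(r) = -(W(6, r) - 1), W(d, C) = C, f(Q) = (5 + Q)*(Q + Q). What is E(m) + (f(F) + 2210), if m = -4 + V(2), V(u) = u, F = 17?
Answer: 2961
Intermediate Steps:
f(Q) = 2*Q*(5 + Q) (f(Q) = (5 + Q)*(2*Q) = 2*Q*(5 + Q))
m = -2 (m = -4 + 2 = -2)
E(r) = 1 - r (E(r) = -(r - 1) = -(-1 + r) = 1 - r)
E(m) + (f(F) + 2210) = (1 - 1*(-2)) + (2*17*(5 + 17) + 2210) = (1 + 2) + (2*17*22 + 2210) = 3 + (748 + 2210) = 3 + 2958 = 2961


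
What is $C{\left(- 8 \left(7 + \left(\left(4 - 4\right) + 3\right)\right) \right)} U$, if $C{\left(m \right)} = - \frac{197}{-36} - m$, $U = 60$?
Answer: $\frac{15385}{3} \approx 5128.3$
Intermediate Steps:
$C{\left(m \right)} = \frac{197}{36} - m$ ($C{\left(m \right)} = \left(-197\right) \left(- \frac{1}{36}\right) - m = \frac{197}{36} - m$)
$C{\left(- 8 \left(7 + \left(\left(4 - 4\right) + 3\right)\right) \right)} U = \left(\frac{197}{36} - - 8 \left(7 + \left(\left(4 - 4\right) + 3\right)\right)\right) 60 = \left(\frac{197}{36} - - 8 \left(7 + \left(0 + 3\right)\right)\right) 60 = \left(\frac{197}{36} - - 8 \left(7 + 3\right)\right) 60 = \left(\frac{197}{36} - \left(-8\right) 10\right) 60 = \left(\frac{197}{36} - -80\right) 60 = \left(\frac{197}{36} + 80\right) 60 = \frac{3077}{36} \cdot 60 = \frac{15385}{3}$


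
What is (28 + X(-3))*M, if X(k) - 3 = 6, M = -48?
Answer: -1776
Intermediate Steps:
X(k) = 9 (X(k) = 3 + 6 = 9)
(28 + X(-3))*M = (28 + 9)*(-48) = 37*(-48) = -1776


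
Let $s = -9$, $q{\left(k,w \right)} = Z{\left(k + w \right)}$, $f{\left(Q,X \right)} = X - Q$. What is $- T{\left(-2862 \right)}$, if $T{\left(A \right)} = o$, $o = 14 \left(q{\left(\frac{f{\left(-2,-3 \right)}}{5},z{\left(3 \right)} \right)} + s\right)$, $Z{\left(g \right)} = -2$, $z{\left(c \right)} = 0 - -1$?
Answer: $154$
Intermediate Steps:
$z{\left(c \right)} = 1$ ($z{\left(c \right)} = 0 + 1 = 1$)
$q{\left(k,w \right)} = -2$
$o = -154$ ($o = 14 \left(-2 - 9\right) = 14 \left(-11\right) = -154$)
$T{\left(A \right)} = -154$
$- T{\left(-2862 \right)} = \left(-1\right) \left(-154\right) = 154$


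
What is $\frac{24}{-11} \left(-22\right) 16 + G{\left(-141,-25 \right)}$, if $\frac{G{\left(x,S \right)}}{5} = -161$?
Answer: $-37$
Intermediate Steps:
$G{\left(x,S \right)} = -805$ ($G{\left(x,S \right)} = 5 \left(-161\right) = -805$)
$\frac{24}{-11} \left(-22\right) 16 + G{\left(-141,-25 \right)} = \frac{24}{-11} \left(-22\right) 16 - 805 = 24 \left(- \frac{1}{11}\right) \left(-22\right) 16 - 805 = \left(- \frac{24}{11}\right) \left(-22\right) 16 - 805 = 48 \cdot 16 - 805 = 768 - 805 = -37$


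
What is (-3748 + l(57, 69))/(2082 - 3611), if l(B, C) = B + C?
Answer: 3622/1529 ≈ 2.3689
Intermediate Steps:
(-3748 + l(57, 69))/(2082 - 3611) = (-3748 + (57 + 69))/(2082 - 3611) = (-3748 + 126)/(-1529) = -3622*(-1/1529) = 3622/1529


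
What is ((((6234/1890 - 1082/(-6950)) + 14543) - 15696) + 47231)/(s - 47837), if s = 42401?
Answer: -5044191169/595038150 ≈ -8.4771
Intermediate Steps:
((((6234/1890 - 1082/(-6950)) + 14543) - 15696) + 47231)/(s - 47837) = ((((6234/1890 - 1082/(-6950)) + 14543) - 15696) + 47231)/(42401 - 47837) = ((((6234*(1/1890) - 1082*(-1/6950)) + 14543) - 15696) + 47231)/(-5436) = ((((1039/315 + 541/3475) + 14543) - 15696) + 47231)*(-1/5436) = (((756188/218925 + 14543) - 15696) + 47231)*(-1/5436) = ((3184582463/218925 - 15696) + 47231)*(-1/5436) = (-251664337/218925 + 47231)*(-1/5436) = (10088382338/218925)*(-1/5436) = -5044191169/595038150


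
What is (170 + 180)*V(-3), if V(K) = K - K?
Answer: 0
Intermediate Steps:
V(K) = 0
(170 + 180)*V(-3) = (170 + 180)*0 = 350*0 = 0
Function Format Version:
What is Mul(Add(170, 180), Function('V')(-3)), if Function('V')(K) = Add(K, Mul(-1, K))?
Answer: 0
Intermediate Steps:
Function('V')(K) = 0
Mul(Add(170, 180), Function('V')(-3)) = Mul(Add(170, 180), 0) = Mul(350, 0) = 0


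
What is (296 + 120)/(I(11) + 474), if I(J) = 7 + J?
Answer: 104/123 ≈ 0.84553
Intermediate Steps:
(296 + 120)/(I(11) + 474) = (296 + 120)/((7 + 11) + 474) = 416/(18 + 474) = 416/492 = 416*(1/492) = 104/123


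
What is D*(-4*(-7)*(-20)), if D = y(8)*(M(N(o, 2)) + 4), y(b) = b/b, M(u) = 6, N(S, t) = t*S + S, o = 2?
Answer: -5600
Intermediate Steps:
N(S, t) = S + S*t (N(S, t) = S*t + S = S + S*t)
y(b) = 1
D = 10 (D = 1*(6 + 4) = 1*10 = 10)
D*(-4*(-7)*(-20)) = 10*(-4*(-7)*(-20)) = 10*(28*(-20)) = 10*(-560) = -5600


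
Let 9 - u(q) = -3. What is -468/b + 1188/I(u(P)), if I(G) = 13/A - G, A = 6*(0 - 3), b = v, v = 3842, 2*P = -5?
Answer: -41132250/439909 ≈ -93.502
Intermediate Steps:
P = -5/2 (P = (½)*(-5) = -5/2 ≈ -2.5000)
u(q) = 12 (u(q) = 9 - 1*(-3) = 9 + 3 = 12)
b = 3842
A = -18 (A = 6*(-3) = -18)
I(G) = -13/18 - G (I(G) = 13/(-18) - G = 13*(-1/18) - G = -13/18 - G)
-468/b + 1188/I(u(P)) = -468/3842 + 1188/(-13/18 - 1*12) = -468*1/3842 + 1188/(-13/18 - 12) = -234/1921 + 1188/(-229/18) = -234/1921 + 1188*(-18/229) = -234/1921 - 21384/229 = -41132250/439909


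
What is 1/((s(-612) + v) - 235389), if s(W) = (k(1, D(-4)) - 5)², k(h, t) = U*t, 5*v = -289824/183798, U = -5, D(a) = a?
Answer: -153165/36018942364 ≈ -4.2523e-6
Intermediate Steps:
v = -48304/153165 (v = (-289824/183798)/5 = (-289824*1/183798)/5 = (⅕)*(-48304/30633) = -48304/153165 ≈ -0.31537)
k(h, t) = -5*t
s(W) = 225 (s(W) = (-5*(-4) - 5)² = (20 - 5)² = 15² = 225)
1/((s(-612) + v) - 235389) = 1/((225 - 48304/153165) - 235389) = 1/(34413821/153165 - 235389) = 1/(-36018942364/153165) = -153165/36018942364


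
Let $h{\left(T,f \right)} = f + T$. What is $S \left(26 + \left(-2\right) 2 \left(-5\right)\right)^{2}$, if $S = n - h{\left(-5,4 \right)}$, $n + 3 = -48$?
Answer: $-105800$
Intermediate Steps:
$n = -51$ ($n = -3 - 48 = -51$)
$h{\left(T,f \right)} = T + f$
$S = -50$ ($S = -51 - \left(-5 + 4\right) = -51 - -1 = -51 + 1 = -50$)
$S \left(26 + \left(-2\right) 2 \left(-5\right)\right)^{2} = - 50 \left(26 + \left(-2\right) 2 \left(-5\right)\right)^{2} = - 50 \left(26 - -20\right)^{2} = - 50 \left(26 + 20\right)^{2} = - 50 \cdot 46^{2} = \left(-50\right) 2116 = -105800$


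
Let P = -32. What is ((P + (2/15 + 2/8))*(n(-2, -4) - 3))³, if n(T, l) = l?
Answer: 2341510516639/216000 ≈ 1.0840e+7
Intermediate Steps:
((P + (2/15 + 2/8))*(n(-2, -4) - 3))³ = ((-32 + (2/15 + 2/8))*(-4 - 3))³ = ((-32 + (2*(1/15) + 2*(⅛)))*(-7))³ = ((-32 + (2/15 + ¼))*(-7))³ = ((-32 + 23/60)*(-7))³ = (-1897/60*(-7))³ = (13279/60)³ = 2341510516639/216000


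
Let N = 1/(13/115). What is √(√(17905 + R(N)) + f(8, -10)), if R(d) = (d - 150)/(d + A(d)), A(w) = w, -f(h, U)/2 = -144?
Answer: √(609408 + 46*√37870098)/46 ≈ 20.537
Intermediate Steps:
f(h, U) = 288 (f(h, U) = -2*(-144) = 288)
N = 115/13 (N = 1/(13*(1/115)) = 1/(13/115) = 115/13 ≈ 8.8462)
R(d) = (-150 + d)/(2*d) (R(d) = (d - 150)/(d + d) = (-150 + d)/((2*d)) = (-150 + d)*(1/(2*d)) = (-150 + d)/(2*d))
√(√(17905 + R(N)) + f(8, -10)) = √(√(17905 + (-150 + 115/13)/(2*(115/13))) + 288) = √(√(17905 + (½)*(13/115)*(-1835/13)) + 288) = √(√(17905 - 367/46) + 288) = √(√(823263/46) + 288) = √(√37870098/46 + 288) = √(288 + √37870098/46)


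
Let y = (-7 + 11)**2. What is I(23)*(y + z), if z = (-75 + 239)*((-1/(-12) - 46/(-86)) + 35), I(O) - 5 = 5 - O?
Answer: -9822839/129 ≈ -76146.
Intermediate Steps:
I(O) = 10 - O (I(O) = 5 + (5 - O) = 10 - O)
z = 753539/129 (z = 164*((-1*(-1/12) - 46*(-1/86)) + 35) = 164*((1/12 + 23/43) + 35) = 164*(319/516 + 35) = 164*(18379/516) = 753539/129 ≈ 5841.4)
y = 16 (y = 4**2 = 16)
I(23)*(y + z) = (10 - 1*23)*(16 + 753539/129) = (10 - 23)*(755603/129) = -13*755603/129 = -9822839/129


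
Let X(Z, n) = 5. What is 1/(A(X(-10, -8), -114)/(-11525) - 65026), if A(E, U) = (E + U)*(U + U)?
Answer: -11525/749449502 ≈ -1.5378e-5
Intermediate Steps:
A(E, U) = 2*U*(E + U) (A(E, U) = (E + U)*(2*U) = 2*U*(E + U))
1/(A(X(-10, -8), -114)/(-11525) - 65026) = 1/((2*(-114)*(5 - 114))/(-11525) - 65026) = 1/((2*(-114)*(-109))*(-1/11525) - 65026) = 1/(24852*(-1/11525) - 65026) = 1/(-24852/11525 - 65026) = 1/(-749449502/11525) = -11525/749449502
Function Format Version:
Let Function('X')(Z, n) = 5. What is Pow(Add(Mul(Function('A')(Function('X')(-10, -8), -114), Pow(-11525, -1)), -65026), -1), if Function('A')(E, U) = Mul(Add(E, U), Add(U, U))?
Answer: Rational(-11525, 749449502) ≈ -1.5378e-5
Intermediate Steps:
Function('A')(E, U) = Mul(2, U, Add(E, U)) (Function('A')(E, U) = Mul(Add(E, U), Mul(2, U)) = Mul(2, U, Add(E, U)))
Pow(Add(Mul(Function('A')(Function('X')(-10, -8), -114), Pow(-11525, -1)), -65026), -1) = Pow(Add(Mul(Mul(2, -114, Add(5, -114)), Pow(-11525, -1)), -65026), -1) = Pow(Add(Mul(Mul(2, -114, -109), Rational(-1, 11525)), -65026), -1) = Pow(Add(Mul(24852, Rational(-1, 11525)), -65026), -1) = Pow(Add(Rational(-24852, 11525), -65026), -1) = Pow(Rational(-749449502, 11525), -1) = Rational(-11525, 749449502)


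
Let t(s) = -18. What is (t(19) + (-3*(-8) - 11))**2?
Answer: 25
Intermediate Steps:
(t(19) + (-3*(-8) - 11))**2 = (-18 + (-3*(-8) - 11))**2 = (-18 + (24 - 11))**2 = (-18 + 13)**2 = (-5)**2 = 25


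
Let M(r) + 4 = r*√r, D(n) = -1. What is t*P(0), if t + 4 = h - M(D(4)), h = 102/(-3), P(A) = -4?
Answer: 136 - 4*I ≈ 136.0 - 4.0*I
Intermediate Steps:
M(r) = -4 + r^(3/2) (M(r) = -4 + r*√r = -4 + r^(3/2))
h = -34 (h = 102*(-⅓) = -34)
t = -34 + I (t = -4 + (-34 - (-4 + (-1)^(3/2))) = -4 + (-34 - (-4 - I)) = -4 + (-34 + (4 + I)) = -4 + (-30 + I) = -34 + I ≈ -34.0 + 1.0*I)
t*P(0) = (-34 + I)*(-4) = 136 - 4*I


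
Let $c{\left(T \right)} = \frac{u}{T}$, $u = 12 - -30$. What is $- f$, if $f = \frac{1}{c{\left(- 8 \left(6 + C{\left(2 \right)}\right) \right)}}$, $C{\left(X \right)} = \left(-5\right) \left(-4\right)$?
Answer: $\frac{104}{21} \approx 4.9524$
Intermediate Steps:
$C{\left(X \right)} = 20$
$u = 42$ ($u = 12 + 30 = 42$)
$c{\left(T \right)} = \frac{42}{T}$
$f = - \frac{104}{21}$ ($f = \frac{1}{42 \frac{1}{\left(-8\right) \left(6 + 20\right)}} = \frac{1}{42 \frac{1}{\left(-8\right) 26}} = \frac{1}{42 \frac{1}{-208}} = \frac{1}{42 \left(- \frac{1}{208}\right)} = \frac{1}{- \frac{21}{104}} = - \frac{104}{21} \approx -4.9524$)
$- f = \left(-1\right) \left(- \frac{104}{21}\right) = \frac{104}{21}$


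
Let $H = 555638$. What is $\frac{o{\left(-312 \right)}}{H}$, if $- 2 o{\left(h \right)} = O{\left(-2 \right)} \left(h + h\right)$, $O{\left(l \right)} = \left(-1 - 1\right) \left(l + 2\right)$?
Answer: $0$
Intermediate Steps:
$O{\left(l \right)} = -4 - 2 l$ ($O{\left(l \right)} = - 2 \left(2 + l\right) = -4 - 2 l$)
$o{\left(h \right)} = 0$ ($o{\left(h \right)} = - \frac{\left(-4 - -4\right) \left(h + h\right)}{2} = - \frac{\left(-4 + 4\right) 2 h}{2} = - \frac{0 \cdot 2 h}{2} = \left(- \frac{1}{2}\right) 0 = 0$)
$\frac{o{\left(-312 \right)}}{H} = \frac{0}{555638} = 0 \cdot \frac{1}{555638} = 0$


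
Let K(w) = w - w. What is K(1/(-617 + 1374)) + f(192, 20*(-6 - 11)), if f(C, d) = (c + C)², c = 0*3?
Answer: 36864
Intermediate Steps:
c = 0
K(w) = 0
f(C, d) = C² (f(C, d) = (0 + C)² = C²)
K(1/(-617 + 1374)) + f(192, 20*(-6 - 11)) = 0 + 192² = 0 + 36864 = 36864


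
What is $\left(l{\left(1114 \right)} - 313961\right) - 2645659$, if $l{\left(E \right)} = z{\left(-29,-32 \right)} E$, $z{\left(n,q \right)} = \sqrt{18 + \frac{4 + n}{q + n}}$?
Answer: $-2959620 + \frac{1114 \sqrt{68503}}{61} \approx -2.9548 \cdot 10^{6}$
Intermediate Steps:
$z{\left(n,q \right)} = \sqrt{18 + \frac{4 + n}{n + q}}$
$l{\left(E \right)} = \frac{E \sqrt{68503}}{61}$ ($l{\left(E \right)} = \sqrt{\frac{4 + 18 \left(-32\right) + 19 \left(-29\right)}{-29 - 32}} E = \sqrt{\frac{4 - 576 - 551}{-61}} E = \sqrt{\left(- \frac{1}{61}\right) \left(-1123\right)} E = \sqrt{\frac{1123}{61}} E = \frac{\sqrt{68503}}{61} E = \frac{E \sqrt{68503}}{61}$)
$\left(l{\left(1114 \right)} - 313961\right) - 2645659 = \left(\frac{1}{61} \cdot 1114 \sqrt{68503} - 313961\right) - 2645659 = \left(\frac{1114 \sqrt{68503}}{61} - 313961\right) - 2645659 = \left(-313961 + \frac{1114 \sqrt{68503}}{61}\right) - 2645659 = -2959620 + \frac{1114 \sqrt{68503}}{61}$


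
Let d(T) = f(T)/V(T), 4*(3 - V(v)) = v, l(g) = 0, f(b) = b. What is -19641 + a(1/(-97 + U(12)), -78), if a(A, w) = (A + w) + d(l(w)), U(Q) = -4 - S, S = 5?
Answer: -2090215/106 ≈ -19719.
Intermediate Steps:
V(v) = 3 - v/4
U(Q) = -9 (U(Q) = -4 - 1*5 = -4 - 5 = -9)
d(T) = T/(3 - T/4)
a(A, w) = A + w (a(A, w) = (A + w) - 4*0/(-12 + 0) = (A + w) - 4*0/(-12) = (A + w) - 4*0*(-1/12) = (A + w) + 0 = A + w)
-19641 + a(1/(-97 + U(12)), -78) = -19641 + (1/(-97 - 9) - 78) = -19641 + (1/(-106) - 78) = -19641 + (-1/106 - 78) = -19641 - 8269/106 = -2090215/106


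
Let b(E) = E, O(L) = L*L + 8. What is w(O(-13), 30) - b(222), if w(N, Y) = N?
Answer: -45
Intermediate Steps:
O(L) = 8 + L**2 (O(L) = L**2 + 8 = 8 + L**2)
w(O(-13), 30) - b(222) = (8 + (-13)**2) - 1*222 = (8 + 169) - 222 = 177 - 222 = -45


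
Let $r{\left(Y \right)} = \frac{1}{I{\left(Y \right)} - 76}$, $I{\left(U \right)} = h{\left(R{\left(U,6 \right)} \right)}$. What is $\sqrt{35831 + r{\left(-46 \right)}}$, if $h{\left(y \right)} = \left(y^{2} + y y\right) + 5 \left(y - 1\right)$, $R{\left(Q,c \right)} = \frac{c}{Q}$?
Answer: $\frac{\sqrt{16698736019238}}{21588} \approx 189.29$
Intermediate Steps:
$h{\left(y \right)} = -5 + 2 y^{2} + 5 y$ ($h{\left(y \right)} = \left(y^{2} + y^{2}\right) + 5 \left(-1 + y\right) = 2 y^{2} + \left(-5 + 5 y\right) = -5 + 2 y^{2} + 5 y$)
$I{\left(U \right)} = -5 + \frac{30}{U} + \frac{72}{U^{2}}$ ($I{\left(U \right)} = -5 + 2 \left(\frac{6}{U}\right)^{2} + 5 \frac{6}{U} = -5 + 2 \frac{36}{U^{2}} + \frac{30}{U} = -5 + \frac{72}{U^{2}} + \frac{30}{U} = -5 + \frac{30}{U} + \frac{72}{U^{2}}$)
$r{\left(Y \right)} = \frac{1}{-81 + \frac{30}{Y} + \frac{72}{Y^{2}}}$ ($r{\left(Y \right)} = \frac{1}{\left(-5 + \frac{30}{Y} + \frac{72}{Y^{2}}\right) - 76} = \frac{1}{-81 + \frac{30}{Y} + \frac{72}{Y^{2}}}$)
$\sqrt{35831 + r{\left(-46 \right)}} = \sqrt{35831 + \frac{\left(-46\right)^{2}}{3 \left(24 - 27 \left(-46\right)^{2} + 10 \left(-46\right)\right)}} = \sqrt{35831 + \frac{1}{3} \cdot 2116 \frac{1}{24 - 57132 - 460}} = \sqrt{35831 + \frac{1}{3} \cdot 2116 \frac{1}{-57568}} = \sqrt{35831 + \frac{1}{3} \cdot 2116 \left(- \frac{1}{57568}\right)} = \sqrt{35831 - \frac{529}{43176}} = \sqrt{\frac{1547038727}{43176}} = \frac{\sqrt{16698736019238}}{21588}$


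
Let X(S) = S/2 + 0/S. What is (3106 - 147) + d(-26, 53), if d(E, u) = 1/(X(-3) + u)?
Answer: 304779/103 ≈ 2959.0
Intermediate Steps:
X(S) = S/2 (X(S) = S*(½) + 0 = S/2 + 0 = S/2)
d(E, u) = 1/(-3/2 + u) (d(E, u) = 1/((½)*(-3) + u) = 1/(-3/2 + u))
(3106 - 147) + d(-26, 53) = (3106 - 147) + 2/(-3 + 2*53) = 2959 + 2/(-3 + 106) = 2959 + 2/103 = 304779/103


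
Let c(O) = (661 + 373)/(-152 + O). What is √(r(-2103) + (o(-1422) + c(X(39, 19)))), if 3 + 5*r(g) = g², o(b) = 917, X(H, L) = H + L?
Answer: 72*√4270/5 ≈ 940.97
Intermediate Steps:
r(g) = -⅗ + g²/5
c(O) = 1034/(-152 + O)
√(r(-2103) + (o(-1422) + c(X(39, 19)))) = √((-⅗ + (⅕)*(-2103)²) + (917 + 1034/(-152 + (39 + 19)))) = √((-⅗ + (⅕)*4422609) + (917 + 1034/(-152 + 58))) = √((-⅗ + 4422609/5) + (917 + 1034/(-94))) = √(4422606/5 + (917 + 1034*(-1/94))) = √(4422606/5 + (917 - 11)) = √(4422606/5 + 906) = √(4427136/5) = 72*√4270/5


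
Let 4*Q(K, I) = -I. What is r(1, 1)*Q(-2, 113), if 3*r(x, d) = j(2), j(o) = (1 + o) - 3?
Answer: 0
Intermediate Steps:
Q(K, I) = -I/4 (Q(K, I) = (-I)/4 = -I/4)
j(o) = -2 + o
r(x, d) = 0 (r(x, d) = (-2 + 2)/3 = (1/3)*0 = 0)
r(1, 1)*Q(-2, 113) = 0*(-1/4*113) = 0*(-113/4) = 0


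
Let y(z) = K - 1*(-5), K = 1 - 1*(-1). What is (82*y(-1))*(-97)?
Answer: -55678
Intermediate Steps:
K = 2 (K = 1 + 1 = 2)
y(z) = 7 (y(z) = 2 - 1*(-5) = 2 + 5 = 7)
(82*y(-1))*(-97) = (82*7)*(-97) = 574*(-97) = -55678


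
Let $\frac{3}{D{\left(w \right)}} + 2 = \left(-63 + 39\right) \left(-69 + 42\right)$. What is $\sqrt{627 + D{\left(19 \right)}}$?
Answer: $\frac{3 \sqrt{29073230}}{646} \approx 25.04$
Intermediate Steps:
$D{\left(w \right)} = \frac{3}{646}$ ($D{\left(w \right)} = \frac{3}{-2 + \left(-63 + 39\right) \left(-69 + 42\right)} = \frac{3}{-2 - -648} = \frac{3}{-2 + 648} = \frac{3}{646}$)
$\sqrt{627 + D{\left(19 \right)}} = \sqrt{627 + \frac{3}{646}} = \sqrt{\frac{405045}{646}} = \frac{3 \sqrt{29073230}}{646}$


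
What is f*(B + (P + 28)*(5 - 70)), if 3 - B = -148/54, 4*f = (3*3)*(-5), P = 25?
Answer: 116075/3 ≈ 38692.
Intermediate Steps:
f = -45/4 (f = ((3*3)*(-5))/4 = (9*(-5))/4 = (1/4)*(-45) = -45/4 ≈ -11.250)
B = 155/27 (B = 3 - (-148)/54 = 3 - 1*(-74/27) = 3 + 74/27 = 155/27 ≈ 5.7407)
f*(B + (P + 28)*(5 - 70)) = -45*(155/27 + (25 + 28)*(5 - 70))/4 = -45*(155/27 + 53*(-65))/4 = -45*(155/27 - 3445)/4 = -45/4*(-92860/27) = 116075/3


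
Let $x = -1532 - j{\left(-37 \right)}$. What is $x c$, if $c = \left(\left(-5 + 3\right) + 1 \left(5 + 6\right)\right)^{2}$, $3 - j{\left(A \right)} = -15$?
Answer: $-125550$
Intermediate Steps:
$j{\left(A \right)} = 18$ ($j{\left(A \right)} = 3 - -15 = 3 + 15 = 18$)
$c = 81$ ($c = \left(-2 + 1 \cdot 11\right)^{2} = \left(-2 + 11\right)^{2} = 9^{2} = 81$)
$x = -1550$ ($x = -1532 - 18 = -1550$)
$x c = \left(-1550\right) 81 = -125550$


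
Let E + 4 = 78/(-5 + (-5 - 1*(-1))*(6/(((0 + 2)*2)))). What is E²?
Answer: 14884/121 ≈ 123.01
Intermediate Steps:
E = -122/11 (E = -4 + 78/(-5 + (-5 - 1*(-1))*(6/(((0 + 2)*2)))) = -4 + 78/(-5 + (-5 + 1)*(6/((2*2)))) = -4 + 78/(-5 - 24/4) = -4 + 78/(-5 - 4*3/2) = -4 + 78/(-5 - 6) = -4 + 78/(-11) = -4 + 78*(-1/11) = -4 - 78/11 = -122/11 ≈ -11.091)
E² = (-122/11)² = 14884/121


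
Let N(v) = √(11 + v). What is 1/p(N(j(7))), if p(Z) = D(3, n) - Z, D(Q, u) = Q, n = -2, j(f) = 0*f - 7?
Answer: 1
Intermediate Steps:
j(f) = -7 (j(f) = 0 - 7 = -7)
p(Z) = 3 - Z
1/p(N(j(7))) = 1/(3 - √(11 - 7)) = 1/(3 - √4) = 1/(3 - 1*2) = 1/(3 - 2) = 1/1 = 1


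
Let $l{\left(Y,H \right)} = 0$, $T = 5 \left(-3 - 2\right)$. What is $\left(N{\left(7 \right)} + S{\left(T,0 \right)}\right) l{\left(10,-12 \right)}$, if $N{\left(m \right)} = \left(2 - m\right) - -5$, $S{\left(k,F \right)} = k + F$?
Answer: $0$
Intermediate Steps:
$T = -25$ ($T = 5 \left(-5\right) = -25$)
$S{\left(k,F \right)} = F + k$
$N{\left(m \right)} = 7 - m$ ($N{\left(m \right)} = \left(2 - m\right) + 5 = 7 - m$)
$\left(N{\left(7 \right)} + S{\left(T,0 \right)}\right) l{\left(10,-12 \right)} = \left(\left(7 - 7\right) + \left(0 - 25\right)\right) 0 = \left(\left(7 - 7\right) - 25\right) 0 = \left(0 - 25\right) 0 = \left(-25\right) 0 = 0$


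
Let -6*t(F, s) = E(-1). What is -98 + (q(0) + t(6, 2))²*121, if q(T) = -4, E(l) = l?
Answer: 60481/36 ≈ 1680.0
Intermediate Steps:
t(F, s) = ⅙ (t(F, s) = -⅙*(-1) = ⅙)
-98 + (q(0) + t(6, 2))²*121 = -98 + (-4 + ⅙)²*121 = -98 + (-23/6)²*121 = -98 + (529/36)*121 = -98 + 64009/36 = 60481/36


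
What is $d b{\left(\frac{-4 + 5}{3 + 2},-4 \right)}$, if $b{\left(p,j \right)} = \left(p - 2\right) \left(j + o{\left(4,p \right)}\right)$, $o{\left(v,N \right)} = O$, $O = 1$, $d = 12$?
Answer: $\frac{324}{5} \approx 64.8$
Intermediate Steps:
$o{\left(v,N \right)} = 1$
$b{\left(p,j \right)} = \left(1 + j\right) \left(-2 + p\right)$ ($b{\left(p,j \right)} = \left(p - 2\right) \left(j + 1\right) = \left(-2 + p\right) \left(1 + j\right) = \left(1 + j\right) \left(-2 + p\right)$)
$d b{\left(\frac{-4 + 5}{3 + 2},-4 \right)} = 12 \left(-2 + \frac{-4 + 5}{3 + 2} - -8 - 4 \frac{-4 + 5}{3 + 2}\right) = 12 \left(-2 + 1 \cdot \frac{1}{5} + 8 - 4 \cdot 1 \cdot \frac{1}{5}\right) = 12 \left(-2 + \frac{1}{5} + 8 - \frac{4}{5}\right) = 12 \cdot \frac{27}{5} = \frac{324}{5}$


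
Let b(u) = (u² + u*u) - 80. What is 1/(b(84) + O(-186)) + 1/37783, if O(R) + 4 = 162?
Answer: 51973/536140770 ≈ 9.6939e-5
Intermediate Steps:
O(R) = 158 (O(R) = -4 + 162 = 158)
b(u) = -80 + 2*u² (b(u) = (u² + u²) - 80 = 2*u² - 80 = -80 + 2*u²)
1/(b(84) + O(-186)) + 1/37783 = 1/((-80 + 2*84²) + 158) + 1/37783 = 1/((-80 + 2*7056) + 158) + 1/37783 = 1/((-80 + 14112) + 158) + 1/37783 = 1/(14032 + 158) + 1/37783 = 1/14190 + 1/37783 = 51973/536140770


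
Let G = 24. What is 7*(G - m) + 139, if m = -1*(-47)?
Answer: -22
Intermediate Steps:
m = 47
7*(G - m) + 139 = 7*(24 - 1*47) + 139 = 7*(24 - 47) + 139 = 7*(-23) + 139 = -161 + 139 = -22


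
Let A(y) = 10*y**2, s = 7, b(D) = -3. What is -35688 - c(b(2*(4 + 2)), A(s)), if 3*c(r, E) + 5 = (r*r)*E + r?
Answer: -111466/3 ≈ -37155.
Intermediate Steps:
c(r, E) = -5/3 + r/3 + E*r**2/3 (c(r, E) = -5/3 + ((r*r)*E + r)/3 = -5/3 + (r**2*E + r)/3 = -5/3 + (E*r**2 + r)/3 = -5/3 + (r + E*r**2)/3 = -5/3 + (r/3 + E*r**2/3) = -5/3 + r/3 + E*r**2/3)
-35688 - c(b(2*(4 + 2)), A(s)) = -35688 - (-5/3 + (1/3)*(-3) + (1/3)*(10*7**2)*(-3)**2) = -35688 - (-5/3 - 1 + (1/3)*(10*49)*9) = -35688 - (-5/3 - 1 + (1/3)*490*9) = -35688 - (-5/3 - 1 + 1470) = -35688 - 1*4402/3 = -35688 - 4402/3 = -111466/3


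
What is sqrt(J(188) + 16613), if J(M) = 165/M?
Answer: sqrt(146800223)/94 ≈ 128.89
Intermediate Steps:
sqrt(J(188) + 16613) = sqrt(165/188 + 16613) = sqrt(3123409/188) = sqrt(146800223)/94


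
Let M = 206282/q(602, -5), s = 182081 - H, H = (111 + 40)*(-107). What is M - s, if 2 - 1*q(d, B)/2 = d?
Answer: -119045941/600 ≈ -1.9841e+5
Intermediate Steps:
q(d, B) = 4 - 2*d
H = -16157 (H = 151*(-107) = -16157)
s = 198238 (s = 182081 - 1*(-16157) = 182081 + 16157 = 198238)
M = -103141/600 (M = 206282/(4 - 2*602) = 206282/(4 - 1204) = 206282/(-1200) = 206282*(-1/1200) = -103141/600 ≈ -171.90)
M - s = -103141/600 - 1*198238 = -103141/600 - 198238 = -119045941/600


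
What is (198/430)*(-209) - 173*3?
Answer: -132276/215 ≈ -615.24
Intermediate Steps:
(198/430)*(-209) - 173*3 = (198*(1/430))*(-209) - 519 = (99/215)*(-209) - 519 = -20691/215 - 519 = -132276/215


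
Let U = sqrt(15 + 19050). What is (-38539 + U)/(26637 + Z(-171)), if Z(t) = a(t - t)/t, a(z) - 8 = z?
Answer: -6590169/4554919 + 171*sqrt(19065)/4554919 ≈ -1.4416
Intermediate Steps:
U = sqrt(19065) ≈ 138.08
a(z) = 8 + z
Z(t) = 8/t (Z(t) = (8 + (t - t))/t = (8 + 0)/t = 8/t)
(-38539 + U)/(26637 + Z(-171)) = (-38539 + sqrt(19065))/(26637 + 8/(-171)) = (-38539 + sqrt(19065))/(26637 + 8*(-1/171)) = (-38539 + sqrt(19065))/(26637 - 8/171) = (-38539 + sqrt(19065))/(4554919/171) = (-38539 + sqrt(19065))*(171/4554919) = -6590169/4554919 + 171*sqrt(19065)/4554919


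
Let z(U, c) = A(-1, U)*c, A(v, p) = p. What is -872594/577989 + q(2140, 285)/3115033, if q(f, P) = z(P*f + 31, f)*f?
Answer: 1614459280593610798/1800454808637 ≈ 8.9670e+5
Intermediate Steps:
z(U, c) = U*c
q(f, P) = f**2*(31 + P*f) (q(f, P) = ((P*f + 31)*f)*f = ((31 + P*f)*f)*f = (f*(31 + P*f))*f = f**2*(31 + P*f))
-872594/577989 + q(2140, 285)/3115033 = -872594/577989 + (2140**2*(31 + 285*2140))/3115033 = -872594*1/577989 + (4579600*(31 + 609900))*(1/3115033) = -872594/577989 + (4579600*609931)*(1/3115033) = -872594/577989 + 2793240007600*(1/3115033) = -872594/577989 + 2793240007600/3115033 = 1614459280593610798/1800454808637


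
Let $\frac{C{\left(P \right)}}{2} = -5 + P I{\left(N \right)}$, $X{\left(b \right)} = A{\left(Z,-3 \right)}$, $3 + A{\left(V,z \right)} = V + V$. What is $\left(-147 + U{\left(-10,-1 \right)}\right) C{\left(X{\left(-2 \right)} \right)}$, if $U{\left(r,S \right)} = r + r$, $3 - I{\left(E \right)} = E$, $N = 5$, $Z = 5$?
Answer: $6346$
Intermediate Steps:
$A{\left(V,z \right)} = -3 + 2 V$ ($A{\left(V,z \right)} = -3 + \left(V + V\right) = -3 + 2 V$)
$X{\left(b \right)} = 7$ ($X{\left(b \right)} = -3 + 2 \cdot 5 = -3 + 10 = 7$)
$I{\left(E \right)} = 3 - E$
$U{\left(r,S \right)} = 2 r$
$C{\left(P \right)} = -10 - 4 P$ ($C{\left(P \right)} = 2 \left(-5 + P \left(3 - 5\right)\right) = 2 \left(-5 + P \left(-2\right)\right) = 2 \left(-5 - 2 P\right) = -10 - 4 P$)
$\left(-147 + U{\left(-10,-1 \right)}\right) C{\left(X{\left(-2 \right)} \right)} = \left(-147 + 2 \left(-10\right)\right) \left(-10 - 28\right) = \left(-147 - 20\right) \left(-10 - 28\right) = \left(-167\right) \left(-38\right) = 6346$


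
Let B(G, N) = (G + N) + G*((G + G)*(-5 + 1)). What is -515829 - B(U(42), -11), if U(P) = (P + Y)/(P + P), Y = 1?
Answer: -909900157/1764 ≈ -5.1582e+5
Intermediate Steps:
U(P) = (1 + P)/(2*P) (U(P) = (P + 1)/(P + P) = (1 + P)/((2*P)) = (1 + P)*(1/(2*P)) = (1 + P)/(2*P))
B(G, N) = G + N - 8*G**2 (B(G, N) = (G + N) + G*((2*G)*(-4)) = (G + N) + G*(-8*G) = (G + N) - 8*G**2 = G + N - 8*G**2)
-515829 - B(U(42), -11) = -515829 - ((1/2)*(1 + 42)/42 - 11 - 8*(1 + 42)**2/7056) = -515829 - ((1/2)*(1/42)*43 - 11 - 8*((1/2)*(1/42)*43)**2) = -515829 - (43/84 - 11 - 8*(43/84)**2) = -515829 - (43/84 - 11 - 8*1849/7056) = -515829 - (43/84 - 11 - 1849/882) = -515829 - 1*(-22199/1764) = -515829 + 22199/1764 = -909900157/1764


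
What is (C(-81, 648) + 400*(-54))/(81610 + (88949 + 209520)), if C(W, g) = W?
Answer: -803/14077 ≈ -0.057043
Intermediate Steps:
(C(-81, 648) + 400*(-54))/(81610 + (88949 + 209520)) = (-81 + 400*(-54))/(81610 + (88949 + 209520)) = (-81 - 21600)/(81610 + 298469) = -21681/380079 = -21681*1/380079 = -803/14077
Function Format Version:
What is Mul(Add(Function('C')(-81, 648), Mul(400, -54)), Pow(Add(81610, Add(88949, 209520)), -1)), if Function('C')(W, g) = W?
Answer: Rational(-803, 14077) ≈ -0.057043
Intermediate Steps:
Mul(Add(Function('C')(-81, 648), Mul(400, -54)), Pow(Add(81610, Add(88949, 209520)), -1)) = Mul(Add(-81, Mul(400, -54)), Pow(Add(81610, Add(88949, 209520)), -1)) = Mul(Add(-81, -21600), Pow(Add(81610, 298469), -1)) = Mul(-21681, Pow(380079, -1)) = Mul(-21681, Rational(1, 380079)) = Rational(-803, 14077)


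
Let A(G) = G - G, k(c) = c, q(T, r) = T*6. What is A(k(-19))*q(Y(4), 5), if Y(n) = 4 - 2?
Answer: 0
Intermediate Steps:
Y(n) = 2
q(T, r) = 6*T
A(G) = 0
A(k(-19))*q(Y(4), 5) = 0*(6*2) = 0*12 = 0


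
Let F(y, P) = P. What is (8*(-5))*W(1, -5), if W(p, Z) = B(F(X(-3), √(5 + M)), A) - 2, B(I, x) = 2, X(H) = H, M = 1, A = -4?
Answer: 0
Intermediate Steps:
W(p, Z) = 0 (W(p, Z) = 2 - 2 = 0)
(8*(-5))*W(1, -5) = (8*(-5))*0 = -40*0 = 0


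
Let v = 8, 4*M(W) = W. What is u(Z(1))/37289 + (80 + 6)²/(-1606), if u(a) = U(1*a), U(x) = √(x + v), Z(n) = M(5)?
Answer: -3698/803 + √37/74578 ≈ -4.6051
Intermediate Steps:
M(W) = W/4
Z(n) = 5/4 (Z(n) = (¼)*5 = 5/4)
U(x) = √(8 + x) (U(x) = √(x + 8) = √(8 + x))
u(a) = √(8 + a) (u(a) = √(8 + 1*a) = √(8 + a))
u(Z(1))/37289 + (80 + 6)²/(-1606) = √(8 + 5/4)/37289 + (80 + 6)²/(-1606) = √(37/4)*(1/37289) + 86²*(-1/1606) = (√37/2)*(1/37289) + 7396*(-1/1606) = √37/74578 - 3698/803 = -3698/803 + √37/74578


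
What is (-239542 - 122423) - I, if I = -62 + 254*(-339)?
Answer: -275797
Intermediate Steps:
I = -86168 (I = -62 - 86106 = -86168)
(-239542 - 122423) - I = (-239542 - 122423) - 1*(-86168) = -361965 + 86168 = -275797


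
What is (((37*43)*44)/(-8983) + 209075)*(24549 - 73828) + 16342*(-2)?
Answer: -92548755080531/8983 ≈ -1.0303e+10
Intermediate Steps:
(((37*43)*44)/(-8983) + 209075)*(24549 - 73828) + 16342*(-2) = ((1591*44)*(-1/8983) + 209075)*(-49279) - 32684 = (70004*(-1/8983) + 209075)*(-49279) - 32684 = (-70004/8983 + 209075)*(-49279) - 32684 = (1878050721/8983)*(-49279) - 32684 = -92548461480159/8983 - 32684 = -92548755080531/8983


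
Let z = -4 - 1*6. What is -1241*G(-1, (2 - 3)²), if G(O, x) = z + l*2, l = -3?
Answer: 19856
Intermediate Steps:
z = -10 (z = -4 - 6 = -10)
G(O, x) = -16 (G(O, x) = -10 - 3*2 = -10 - 6 = -16)
-1241*G(-1, (2 - 3)²) = -1241*(-16) = 19856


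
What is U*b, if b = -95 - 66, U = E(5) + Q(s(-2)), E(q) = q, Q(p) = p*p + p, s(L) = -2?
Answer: -1127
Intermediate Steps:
Q(p) = p + p² (Q(p) = p² + p = p + p²)
U = 7 (U = 5 - 2*(1 - 2) = 5 - 2*(-1) = 5 + 2 = 7)
b = -161
U*b = 7*(-161) = -1127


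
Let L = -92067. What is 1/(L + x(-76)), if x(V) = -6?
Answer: -1/92073 ≈ -1.0861e-5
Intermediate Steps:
1/(L + x(-76)) = 1/(-92067 - 6) = 1/(-92073) = -1/92073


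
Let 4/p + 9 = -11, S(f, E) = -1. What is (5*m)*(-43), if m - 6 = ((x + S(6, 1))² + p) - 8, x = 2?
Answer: 258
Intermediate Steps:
p = -⅕ (p = 4/(-9 - 11) = 4/(-20) = 4*(-1/20) = -⅕ ≈ -0.20000)
m = -6/5 (m = 6 + (((2 - 1)² - ⅕) - 8) = 6 + ((1² - ⅕) - 8) = 6 + ((1 - ⅕) - 8) = 6 + (⅘ - 8) = 6 - 36/5 = -6/5 ≈ -1.2000)
(5*m)*(-43) = (5*(-6/5))*(-43) = -6*(-43) = 258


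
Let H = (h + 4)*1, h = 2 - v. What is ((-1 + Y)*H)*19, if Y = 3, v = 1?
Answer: 190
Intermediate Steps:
h = 1 (h = 2 - 1*1 = 2 - 1 = 1)
H = 5 (H = (1 + 4)*1 = 5*1 = 5)
((-1 + Y)*H)*19 = ((-1 + 3)*5)*19 = (2*5)*19 = 10*19 = 190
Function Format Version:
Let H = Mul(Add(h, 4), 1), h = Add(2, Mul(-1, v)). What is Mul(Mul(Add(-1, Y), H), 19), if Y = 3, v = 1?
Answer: 190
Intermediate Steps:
h = 1 (h = Add(2, Mul(-1, 1)) = Add(2, -1) = 1)
H = 5 (H = Mul(Add(1, 4), 1) = Mul(5, 1) = 5)
Mul(Mul(Add(-1, Y), H), 19) = Mul(Mul(Add(-1, 3), 5), 19) = Mul(Mul(2, 5), 19) = Mul(10, 19) = 190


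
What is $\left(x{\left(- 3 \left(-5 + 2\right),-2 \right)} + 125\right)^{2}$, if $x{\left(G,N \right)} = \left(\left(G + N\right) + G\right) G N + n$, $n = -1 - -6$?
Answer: $24964$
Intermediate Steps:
$n = 5$ ($n = -1 + 6 = 5$)
$x{\left(G,N \right)} = 5 + G N \left(N + 2 G\right)$ ($x{\left(G,N \right)} = \left(\left(G + N\right) + G\right) G N + 5 = \left(N + 2 G\right) G N + 5 = G \left(N + 2 G\right) N + 5 = G N \left(N + 2 G\right) + 5 = 5 + G N \left(N + 2 G\right)$)
$\left(x{\left(- 3 \left(-5 + 2\right),-2 \right)} + 125\right)^{2} = \left(\left(5 + - 3 \left(-5 + 2\right) \left(-2\right)^{2} + 2 \left(-2\right) \left(- 3 \left(-5 + 2\right)\right)^{2}\right) + 125\right)^{2} = \left(\left(5 + \left(-3\right) \left(-3\right) 4 + 2 \left(-2\right) \left(\left(-3\right) \left(-3\right)\right)^{2}\right) + 125\right)^{2} = \left(\left(5 + 9 \cdot 4 + 2 \left(-2\right) 9^{2}\right) + 125\right)^{2} = \left(\left(5 + 36 + 2 \left(-2\right) 81\right) + 125\right)^{2} = \left(\left(5 + 36 - 324\right) + 125\right)^{2} = \left(-283 + 125\right)^{2} = \left(-158\right)^{2} = 24964$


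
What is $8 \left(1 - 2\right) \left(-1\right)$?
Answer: $8$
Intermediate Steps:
$8 \left(1 - 2\right) \left(-1\right) = 8 \left(-1\right) \left(-1\right) = \left(-8\right) \left(-1\right) = 8$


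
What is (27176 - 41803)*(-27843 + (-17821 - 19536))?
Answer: 953680400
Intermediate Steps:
(27176 - 41803)*(-27843 + (-17821 - 19536)) = -14627*(-27843 - 37357) = -14627*(-65200) = 953680400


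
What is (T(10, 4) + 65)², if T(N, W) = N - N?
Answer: 4225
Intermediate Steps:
T(N, W) = 0
(T(10, 4) + 65)² = (0 + 65)² = 65² = 4225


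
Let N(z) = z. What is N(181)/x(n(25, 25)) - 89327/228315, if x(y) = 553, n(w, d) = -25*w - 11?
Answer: -8072816/126258195 ≈ -0.063939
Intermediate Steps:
n(w, d) = -11 - 25*w
N(181)/x(n(25, 25)) - 89327/228315 = 181/553 - 89327/228315 = -8072816/126258195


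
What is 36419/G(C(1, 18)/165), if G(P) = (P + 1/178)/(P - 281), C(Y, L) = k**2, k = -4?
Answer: -300461193118/3013 ≈ -9.9722e+7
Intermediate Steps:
C(Y, L) = 16 (C(Y, L) = (-4)**2 = 16)
G(P) = (1/178 + P)/(-281 + P) (G(P) = (P + 1/178)/(-281 + P) = (1/178 + P)/(-281 + P))
36419/G(C(1, 18)/165) = 36419/(((1/178 + 16/165)/(-281 + 16/165))) = 36419/(((3013/29370)/(-46349/165))) = 36419/((-165/46349*3013/29370)) = 36419/(-3013/8250122) = 36419*(-8250122/3013) = -300461193118/3013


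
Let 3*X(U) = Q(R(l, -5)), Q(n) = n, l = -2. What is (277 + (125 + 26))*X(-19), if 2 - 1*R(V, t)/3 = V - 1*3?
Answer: 2996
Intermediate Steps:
R(V, t) = 15 - 3*V (R(V, t) = 6 - 3*(V - 1*3) = 6 - 3*(V - 3) = 6 - 3*(-3 + V) = 6 + (9 - 3*V) = 15 - 3*V)
X(U) = 7 (X(U) = (15 - 3*(-2))/3 = (15 + 6)/3 = (⅓)*21 = 7)
(277 + (125 + 26))*X(-19) = (277 + (125 + 26))*7 = (277 + 151)*7 = 428*7 = 2996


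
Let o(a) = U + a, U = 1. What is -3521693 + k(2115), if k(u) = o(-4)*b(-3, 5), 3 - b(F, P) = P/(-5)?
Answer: -3521705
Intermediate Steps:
b(F, P) = 3 + P/5 (b(F, P) = 3 - P/(-5) = 3 - P*(-1)/5 = 3 - (-1)*P/5 = 3 + P/5)
o(a) = 1 + a
k(u) = -12 (k(u) = (1 - 4)*(3 + (⅕)*5) = -3*(3 + 1) = -3*4 = -12)
-3521693 + k(2115) = -3521693 - 12 = -3521705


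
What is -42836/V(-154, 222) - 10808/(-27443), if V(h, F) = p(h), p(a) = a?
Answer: 588606390/2113111 ≈ 278.55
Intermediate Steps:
V(h, F) = h
-42836/V(-154, 222) - 10808/(-27443) = -42836/(-154) - 10808/(-27443) = -42836*(-1/154) - 10808*(-1/27443) = 21418/77 + 10808/27443 = 588606390/2113111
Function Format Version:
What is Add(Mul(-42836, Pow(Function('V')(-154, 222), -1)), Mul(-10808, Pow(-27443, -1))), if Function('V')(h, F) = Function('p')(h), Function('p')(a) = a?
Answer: Rational(588606390, 2113111) ≈ 278.55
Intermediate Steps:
Function('V')(h, F) = h
Add(Mul(-42836, Pow(Function('V')(-154, 222), -1)), Mul(-10808, Pow(-27443, -1))) = Add(Mul(-42836, Pow(-154, -1)), Mul(-10808, Pow(-27443, -1))) = Add(Mul(-42836, Rational(-1, 154)), Mul(-10808, Rational(-1, 27443))) = Add(Rational(21418, 77), Rational(10808, 27443)) = Rational(588606390, 2113111)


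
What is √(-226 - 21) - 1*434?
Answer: -434 + I*√247 ≈ -434.0 + 15.716*I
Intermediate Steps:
√(-226 - 21) - 1*434 = √(-247) - 434 = I*√247 - 434 = -434 + I*√247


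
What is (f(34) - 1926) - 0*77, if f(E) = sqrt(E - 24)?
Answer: -1926 + sqrt(10) ≈ -1922.8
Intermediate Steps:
f(E) = sqrt(-24 + E)
(f(34) - 1926) - 0*77 = (sqrt(-24 + 34) - 1926) - 0*77 = (sqrt(10) - 1926) - 1*0 = (-1926 + sqrt(10)) + 0 = -1926 + sqrt(10)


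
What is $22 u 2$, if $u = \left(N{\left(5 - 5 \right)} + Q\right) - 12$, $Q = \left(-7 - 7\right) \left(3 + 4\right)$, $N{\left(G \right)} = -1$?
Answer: $-4884$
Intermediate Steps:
$Q = -98$ ($Q = \left(-14\right) 7 = -98$)
$u = -111$ ($u = \left(-1 - 98\right) - 12 = -99 - 12 = -111$)
$22 u 2 = 22 \left(-111\right) 2 = \left(-2442\right) 2 = -4884$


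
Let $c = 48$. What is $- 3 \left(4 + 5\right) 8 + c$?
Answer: $-168$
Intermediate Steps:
$- 3 \left(4 + 5\right) 8 + c = - 3 \left(4 + 5\right) 8 + 48 = - 3 \cdot 9 \cdot 8 + 48 = \left(-3\right) 72 + 48 = -216 + 48 = -168$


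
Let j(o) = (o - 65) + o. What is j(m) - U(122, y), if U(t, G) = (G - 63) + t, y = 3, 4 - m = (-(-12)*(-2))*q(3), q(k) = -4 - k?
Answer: -455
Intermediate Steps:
m = -164 (m = 4 - (-(-12)*(-2))*(-4 - 1*3) = 4 - (-3*8)*(-4 - 3) = 4 - (-24)*(-7) = 4 - 1*168 = 4 - 168 = -164)
j(o) = -65 + 2*o (j(o) = (-65 + o) + o = -65 + 2*o)
U(t, G) = -63 + G + t (U(t, G) = (-63 + G) + t = -63 + G + t)
j(m) - U(122, y) = (-65 + 2*(-164)) - (-63 + 3 + 122) = (-65 - 328) - 1*62 = -393 - 62 = -455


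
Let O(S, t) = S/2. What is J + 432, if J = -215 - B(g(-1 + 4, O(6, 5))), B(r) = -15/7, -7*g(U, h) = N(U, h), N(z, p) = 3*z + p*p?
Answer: 1534/7 ≈ 219.14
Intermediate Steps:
O(S, t) = S/2 (O(S, t) = S*(½) = S/2)
N(z, p) = p² + 3*z (N(z, p) = 3*z + p² = p² + 3*z)
g(U, h) = -3*U/7 - h²/7 (g(U, h) = -(h² + 3*U)/7 = -3*U/7 - h²/7)
B(r) = -15/7 (B(r) = -15*⅐ = -15/7)
J = -1490/7 (J = -215 - 1*(-15/7) = -215 + 15/7 = -1490/7 ≈ -212.86)
J + 432 = -1490/7 + 432 = 1534/7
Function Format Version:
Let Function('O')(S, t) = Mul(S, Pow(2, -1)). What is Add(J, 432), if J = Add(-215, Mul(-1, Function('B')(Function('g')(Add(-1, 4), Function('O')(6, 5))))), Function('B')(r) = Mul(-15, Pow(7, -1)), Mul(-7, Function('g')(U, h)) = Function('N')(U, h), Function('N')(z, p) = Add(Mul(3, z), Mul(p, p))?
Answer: Rational(1534, 7) ≈ 219.14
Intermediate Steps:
Function('O')(S, t) = Mul(Rational(1, 2), S) (Function('O')(S, t) = Mul(S, Rational(1, 2)) = Mul(Rational(1, 2), S))
Function('N')(z, p) = Add(Pow(p, 2), Mul(3, z)) (Function('N')(z, p) = Add(Mul(3, z), Pow(p, 2)) = Add(Pow(p, 2), Mul(3, z)))
Function('g')(U, h) = Add(Mul(Rational(-3, 7), U), Mul(Rational(-1, 7), Pow(h, 2))) (Function('g')(U, h) = Mul(Rational(-1, 7), Add(Pow(h, 2), Mul(3, U))) = Add(Mul(Rational(-3, 7), U), Mul(Rational(-1, 7), Pow(h, 2))))
Function('B')(r) = Rational(-15, 7) (Function('B')(r) = Mul(-15, Rational(1, 7)) = Rational(-15, 7))
J = Rational(-1490, 7) (J = Add(-215, Mul(-1, Rational(-15, 7))) = Add(-215, Rational(15, 7)) = Rational(-1490, 7) ≈ -212.86)
Add(J, 432) = Add(Rational(-1490, 7), 432) = Rational(1534, 7)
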